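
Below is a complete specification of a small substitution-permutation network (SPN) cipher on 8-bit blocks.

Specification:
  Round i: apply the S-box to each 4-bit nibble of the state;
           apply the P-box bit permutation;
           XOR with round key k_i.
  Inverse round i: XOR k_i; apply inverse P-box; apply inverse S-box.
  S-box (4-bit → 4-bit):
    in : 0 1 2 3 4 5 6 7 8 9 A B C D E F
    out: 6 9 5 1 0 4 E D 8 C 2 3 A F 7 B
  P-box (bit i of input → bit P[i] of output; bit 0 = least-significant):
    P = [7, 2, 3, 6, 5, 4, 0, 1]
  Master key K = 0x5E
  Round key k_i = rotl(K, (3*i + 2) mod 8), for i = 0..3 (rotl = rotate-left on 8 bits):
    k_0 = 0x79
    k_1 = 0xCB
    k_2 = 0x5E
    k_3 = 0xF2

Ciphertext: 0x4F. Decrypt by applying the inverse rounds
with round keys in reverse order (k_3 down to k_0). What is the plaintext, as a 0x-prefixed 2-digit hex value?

s_0 = ciphertext = 0x4F
s_1 = InvRound(s_0, k_3) = 0xEE
s_2 = InvRound(s_1, k_2) = 0xB3
s_3 = InvRound(s_2, k_1) = 0xB9
s_4 = InvRound(s_3, k_0) = 0x41

0x41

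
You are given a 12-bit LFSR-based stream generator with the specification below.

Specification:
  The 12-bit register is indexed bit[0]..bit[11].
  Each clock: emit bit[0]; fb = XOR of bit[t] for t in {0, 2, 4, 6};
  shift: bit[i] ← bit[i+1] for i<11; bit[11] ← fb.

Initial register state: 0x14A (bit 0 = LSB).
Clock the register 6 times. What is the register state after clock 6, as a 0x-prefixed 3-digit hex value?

reg_0 = 0x14A
clock 1: out=0, reg = 0x8A5
clock 2: out=1, reg = 0x452
clock 3: out=0, reg = 0x229
clock 4: out=1, reg = 0x914
clock 5: out=0, reg = 0x48A
clock 6: out=0, reg = 0x245

0x245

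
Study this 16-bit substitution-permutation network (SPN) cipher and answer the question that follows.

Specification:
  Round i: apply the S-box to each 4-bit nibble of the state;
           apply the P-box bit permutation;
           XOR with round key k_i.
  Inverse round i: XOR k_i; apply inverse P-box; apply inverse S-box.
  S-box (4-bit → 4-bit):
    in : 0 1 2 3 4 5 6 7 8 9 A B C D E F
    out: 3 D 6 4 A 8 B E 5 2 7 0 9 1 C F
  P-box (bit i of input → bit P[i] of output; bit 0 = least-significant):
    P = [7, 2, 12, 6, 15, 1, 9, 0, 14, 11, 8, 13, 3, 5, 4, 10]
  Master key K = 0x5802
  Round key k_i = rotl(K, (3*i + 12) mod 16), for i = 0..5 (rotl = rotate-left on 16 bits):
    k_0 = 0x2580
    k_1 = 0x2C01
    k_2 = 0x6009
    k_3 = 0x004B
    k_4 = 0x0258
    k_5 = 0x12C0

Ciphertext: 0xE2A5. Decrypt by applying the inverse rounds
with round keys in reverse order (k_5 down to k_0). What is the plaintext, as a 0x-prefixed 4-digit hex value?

0xF5F2

s_0 = ciphertext = 0xE2A5
s_1 = InvRound(s_0, k_5) = 0x9CC7
s_2 = InvRound(s_1, k_4) = 0x19FA
s_3 = InvRound(s_2, k_3) = 0x2258
s_4 = InvRound(s_3, k_2) = 0x3DE5
s_5 = InvRound(s_4, k_1) = 0x93BF
s_6 = InvRound(s_5, k_0) = 0xF5F2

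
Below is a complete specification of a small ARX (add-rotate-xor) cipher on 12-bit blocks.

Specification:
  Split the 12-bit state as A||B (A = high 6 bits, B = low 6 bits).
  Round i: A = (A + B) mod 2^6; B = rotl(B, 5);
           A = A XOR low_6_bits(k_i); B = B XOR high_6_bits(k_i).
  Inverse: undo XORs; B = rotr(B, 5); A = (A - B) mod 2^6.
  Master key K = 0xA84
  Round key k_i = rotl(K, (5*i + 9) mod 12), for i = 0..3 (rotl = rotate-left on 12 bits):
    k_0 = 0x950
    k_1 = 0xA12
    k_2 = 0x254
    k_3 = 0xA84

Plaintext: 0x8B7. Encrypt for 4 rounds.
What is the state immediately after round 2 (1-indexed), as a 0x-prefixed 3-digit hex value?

0xD67

s_0 = plaintext = 0x8B7
s_1 = Round(s_0, k_0) = 0x25E
s_2 = Round(s_1, k_1) = 0xD67
s_3 = Round(s_2, k_2) = 0x23A
s_4 = Round(s_3, k_3) = 0x1B7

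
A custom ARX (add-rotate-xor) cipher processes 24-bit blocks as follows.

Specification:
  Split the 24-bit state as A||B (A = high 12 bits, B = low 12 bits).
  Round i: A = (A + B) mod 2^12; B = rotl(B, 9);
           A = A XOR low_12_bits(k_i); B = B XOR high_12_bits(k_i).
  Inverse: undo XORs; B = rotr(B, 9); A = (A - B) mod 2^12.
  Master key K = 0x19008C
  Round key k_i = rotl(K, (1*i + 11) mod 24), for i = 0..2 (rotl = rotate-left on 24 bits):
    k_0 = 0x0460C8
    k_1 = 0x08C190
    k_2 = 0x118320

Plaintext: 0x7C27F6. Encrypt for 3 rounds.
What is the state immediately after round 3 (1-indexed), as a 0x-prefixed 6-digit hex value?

0xDF373B

s_0 = plaintext = 0x7C27F6
s_1 = Round(s_0, k_0) = 0xF70CB8
s_2 = Round(s_1, k_1) = 0xDB811B
s_3 = Round(s_2, k_2) = 0xDF373B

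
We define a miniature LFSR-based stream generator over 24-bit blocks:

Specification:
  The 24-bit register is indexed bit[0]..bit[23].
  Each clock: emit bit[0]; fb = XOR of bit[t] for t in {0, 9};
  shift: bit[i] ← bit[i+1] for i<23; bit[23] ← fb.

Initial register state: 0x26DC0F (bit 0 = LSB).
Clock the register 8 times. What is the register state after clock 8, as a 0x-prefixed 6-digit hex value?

reg_0 = 0x26DC0F
clock 1: out=1, reg = 0x936E07
clock 2: out=1, reg = 0x49B703
clock 3: out=1, reg = 0x24DB81
clock 4: out=1, reg = 0x126DC0
clock 5: out=0, reg = 0x0936E0
clock 6: out=0, reg = 0x849B70
clock 7: out=0, reg = 0xC24DB8
clock 8: out=0, reg = 0x6126DC

0x6126DC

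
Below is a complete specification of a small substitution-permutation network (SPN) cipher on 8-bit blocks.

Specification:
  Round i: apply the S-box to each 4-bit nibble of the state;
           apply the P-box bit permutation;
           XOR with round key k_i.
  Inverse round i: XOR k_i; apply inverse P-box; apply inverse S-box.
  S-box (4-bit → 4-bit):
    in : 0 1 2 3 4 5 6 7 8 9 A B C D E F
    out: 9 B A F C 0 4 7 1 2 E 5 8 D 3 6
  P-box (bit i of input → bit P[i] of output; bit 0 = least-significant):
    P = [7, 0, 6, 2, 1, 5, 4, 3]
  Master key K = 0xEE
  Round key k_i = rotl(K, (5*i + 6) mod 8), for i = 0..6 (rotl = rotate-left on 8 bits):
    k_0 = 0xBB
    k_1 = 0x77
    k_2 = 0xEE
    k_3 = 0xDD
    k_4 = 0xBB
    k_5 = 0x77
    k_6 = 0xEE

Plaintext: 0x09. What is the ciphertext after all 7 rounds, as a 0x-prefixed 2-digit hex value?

s_0 = plaintext = 0x09
s_1 = Round(s_0, k_0) = 0xB0
s_2 = Round(s_1, k_1) = 0xE1
s_3 = Round(s_2, k_2) = 0x49
s_4 = Round(s_3, k_3) = 0xC4
s_5 = Round(s_4, k_4) = 0xF7
s_6 = Round(s_5, k_5) = 0x86
s_7 = Round(s_6, k_6) = 0xAC

0xAC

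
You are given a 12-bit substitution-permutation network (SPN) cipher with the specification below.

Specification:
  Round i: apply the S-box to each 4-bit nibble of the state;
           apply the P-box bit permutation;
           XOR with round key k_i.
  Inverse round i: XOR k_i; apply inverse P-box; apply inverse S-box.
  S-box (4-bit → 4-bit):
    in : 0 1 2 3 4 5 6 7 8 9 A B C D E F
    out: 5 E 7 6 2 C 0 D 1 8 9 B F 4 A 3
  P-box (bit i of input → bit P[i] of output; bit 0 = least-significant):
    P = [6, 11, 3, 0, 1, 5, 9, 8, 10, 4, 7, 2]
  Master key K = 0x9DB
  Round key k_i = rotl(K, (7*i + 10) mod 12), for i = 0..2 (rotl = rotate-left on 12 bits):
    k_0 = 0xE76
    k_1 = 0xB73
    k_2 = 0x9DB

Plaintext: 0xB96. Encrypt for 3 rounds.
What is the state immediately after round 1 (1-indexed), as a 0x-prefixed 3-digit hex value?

0xB62

s_0 = plaintext = 0xB96
s_1 = Round(s_0, k_0) = 0xB62
s_2 = Round(s_1, k_1) = 0x72F
s_3 = Round(s_2, k_2) = 0x73D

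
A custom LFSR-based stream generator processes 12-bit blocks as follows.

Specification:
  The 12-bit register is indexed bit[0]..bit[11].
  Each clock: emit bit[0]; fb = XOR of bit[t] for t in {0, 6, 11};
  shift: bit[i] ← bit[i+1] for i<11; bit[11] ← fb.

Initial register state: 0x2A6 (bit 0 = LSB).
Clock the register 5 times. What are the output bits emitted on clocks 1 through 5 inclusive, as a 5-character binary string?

01100

reg_0 = 0x2A6
clock 1: out=0, reg = 0x153
clock 2: out=1, reg = 0x0A9
clock 3: out=1, reg = 0x854
clock 4: out=0, reg = 0x42A
clock 5: out=0, reg = 0x215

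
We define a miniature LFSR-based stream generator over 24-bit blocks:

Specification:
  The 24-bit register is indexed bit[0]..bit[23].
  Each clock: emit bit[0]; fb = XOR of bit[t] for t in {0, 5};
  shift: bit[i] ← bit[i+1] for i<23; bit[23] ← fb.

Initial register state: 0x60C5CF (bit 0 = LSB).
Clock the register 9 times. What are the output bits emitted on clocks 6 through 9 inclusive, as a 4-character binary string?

reg_0 = 0x60C5CF
clock 1: out=1, reg = 0xB062E7
clock 2: out=1, reg = 0x583173
clock 3: out=1, reg = 0x2C18B9
clock 4: out=1, reg = 0x160C5C
clock 5: out=0, reg = 0x0B062E
clock 6: out=0, reg = 0x858317
clock 7: out=1, reg = 0xC2C18B
clock 8: out=1, reg = 0xE160C5
clock 9: out=1, reg = 0xF0B062

0111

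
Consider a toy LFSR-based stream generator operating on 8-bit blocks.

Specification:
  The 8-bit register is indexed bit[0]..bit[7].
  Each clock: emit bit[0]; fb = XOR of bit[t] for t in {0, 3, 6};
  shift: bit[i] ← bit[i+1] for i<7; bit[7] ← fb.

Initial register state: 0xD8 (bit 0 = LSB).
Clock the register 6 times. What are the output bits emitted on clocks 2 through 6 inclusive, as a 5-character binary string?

reg_0 = 0xD8
clock 1: out=0, reg = 0x6C
clock 2: out=0, reg = 0x36
clock 3: out=0, reg = 0x1B
clock 4: out=1, reg = 0x0D
clock 5: out=1, reg = 0x06
clock 6: out=0, reg = 0x03

00110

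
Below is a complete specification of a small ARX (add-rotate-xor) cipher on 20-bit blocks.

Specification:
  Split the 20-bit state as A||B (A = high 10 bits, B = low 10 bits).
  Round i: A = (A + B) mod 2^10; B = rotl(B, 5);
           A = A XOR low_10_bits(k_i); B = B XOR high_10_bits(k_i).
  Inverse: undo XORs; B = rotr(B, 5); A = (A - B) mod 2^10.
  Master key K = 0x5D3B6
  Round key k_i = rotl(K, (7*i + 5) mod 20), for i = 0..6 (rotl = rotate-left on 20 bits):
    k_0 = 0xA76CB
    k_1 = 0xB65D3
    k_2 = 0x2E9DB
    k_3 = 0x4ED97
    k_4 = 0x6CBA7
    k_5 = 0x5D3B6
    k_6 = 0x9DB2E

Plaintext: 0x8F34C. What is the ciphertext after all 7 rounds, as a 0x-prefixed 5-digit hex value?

s_0 = plaintext = 0x8F34C
s_1 = Round(s_0, k_0) = 0xD0F07
s_2 = Round(s_1, k_1) = 0xE6621
s_3 = Round(s_2, k_2) = 0x1848B
s_4 = Round(s_3, k_3) = 0x5EC5F
s_5 = Round(s_4, k_4) = 0x9F650
s_6 = Round(s_5, k_5) = 0xDEF66
s_7 = Round(s_6, k_6) = 0x73EAD

0x73EAD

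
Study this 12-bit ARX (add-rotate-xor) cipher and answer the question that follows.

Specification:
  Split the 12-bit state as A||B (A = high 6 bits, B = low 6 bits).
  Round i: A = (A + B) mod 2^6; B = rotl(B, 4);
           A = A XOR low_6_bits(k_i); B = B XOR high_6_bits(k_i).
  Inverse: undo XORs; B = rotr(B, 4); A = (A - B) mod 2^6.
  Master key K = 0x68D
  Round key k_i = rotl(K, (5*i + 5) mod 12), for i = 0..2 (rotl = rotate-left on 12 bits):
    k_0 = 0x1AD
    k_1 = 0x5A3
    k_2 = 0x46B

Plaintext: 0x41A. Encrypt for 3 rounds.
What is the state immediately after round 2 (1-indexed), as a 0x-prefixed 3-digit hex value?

0x11E

s_0 = plaintext = 0x41A
s_1 = Round(s_0, k_0) = 0x1E0
s_2 = Round(s_1, k_1) = 0x11E
s_3 = Round(s_2, k_2) = 0x276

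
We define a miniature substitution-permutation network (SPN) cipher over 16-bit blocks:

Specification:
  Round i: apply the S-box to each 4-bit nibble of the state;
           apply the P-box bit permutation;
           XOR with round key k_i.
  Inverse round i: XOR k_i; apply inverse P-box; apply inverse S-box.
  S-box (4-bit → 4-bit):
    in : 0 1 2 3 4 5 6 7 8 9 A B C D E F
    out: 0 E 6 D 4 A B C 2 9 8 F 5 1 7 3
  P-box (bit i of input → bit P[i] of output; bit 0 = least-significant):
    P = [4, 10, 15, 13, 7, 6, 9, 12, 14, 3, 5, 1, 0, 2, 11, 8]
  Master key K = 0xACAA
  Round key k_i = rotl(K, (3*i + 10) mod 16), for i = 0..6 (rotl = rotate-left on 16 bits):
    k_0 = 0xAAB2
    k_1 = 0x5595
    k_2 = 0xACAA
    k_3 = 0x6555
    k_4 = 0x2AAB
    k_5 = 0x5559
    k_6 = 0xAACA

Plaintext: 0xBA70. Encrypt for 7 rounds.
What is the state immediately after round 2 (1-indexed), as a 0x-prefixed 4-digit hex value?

0x6A7A

s_0 = plaintext = 0xBA70
s_1 = Round(s_0, k_0) = 0xB1B5
s_2 = Round(s_1, k_1) = 0x6A7A
s_3 = Round(s_2, k_2) = 0x9FAD
s_4 = Round(s_3, k_3) = 0x344C
s_5 = Round(s_4, k_4) = 0xA19A
s_6 = Round(s_5, k_5) = 0x64F3
s_7 = Round(s_6, k_6) = 0x0B3F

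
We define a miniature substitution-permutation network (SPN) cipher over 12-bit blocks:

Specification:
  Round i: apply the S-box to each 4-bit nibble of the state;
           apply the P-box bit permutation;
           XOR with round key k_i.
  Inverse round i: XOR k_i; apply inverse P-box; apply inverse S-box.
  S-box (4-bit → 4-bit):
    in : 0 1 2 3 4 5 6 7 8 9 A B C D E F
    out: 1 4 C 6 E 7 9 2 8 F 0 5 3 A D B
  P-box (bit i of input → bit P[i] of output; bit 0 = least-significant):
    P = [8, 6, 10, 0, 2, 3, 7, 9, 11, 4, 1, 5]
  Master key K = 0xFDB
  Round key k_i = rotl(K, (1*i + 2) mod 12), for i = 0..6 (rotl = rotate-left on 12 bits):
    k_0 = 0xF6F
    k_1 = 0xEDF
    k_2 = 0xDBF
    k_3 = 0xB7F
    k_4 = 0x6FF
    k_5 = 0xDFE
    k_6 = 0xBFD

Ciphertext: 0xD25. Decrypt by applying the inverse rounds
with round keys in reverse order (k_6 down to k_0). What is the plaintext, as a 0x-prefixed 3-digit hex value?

0xC1F

s_0 = ciphertext = 0xD25
s_1 = InvRound(s_0, k_6) = 0x743
s_2 = InvRound(s_1, k_5) = 0xF98
s_3 = InvRound(s_2, k_4) = 0xE0F
s_4 = InvRound(s_3, k_3) = 0xDA5
s_5 = InvRound(s_4, k_2) = 0x37A
s_6 = InvRound(s_5, k_1) = 0x6BE
s_7 = InvRound(s_6, k_0) = 0xC1F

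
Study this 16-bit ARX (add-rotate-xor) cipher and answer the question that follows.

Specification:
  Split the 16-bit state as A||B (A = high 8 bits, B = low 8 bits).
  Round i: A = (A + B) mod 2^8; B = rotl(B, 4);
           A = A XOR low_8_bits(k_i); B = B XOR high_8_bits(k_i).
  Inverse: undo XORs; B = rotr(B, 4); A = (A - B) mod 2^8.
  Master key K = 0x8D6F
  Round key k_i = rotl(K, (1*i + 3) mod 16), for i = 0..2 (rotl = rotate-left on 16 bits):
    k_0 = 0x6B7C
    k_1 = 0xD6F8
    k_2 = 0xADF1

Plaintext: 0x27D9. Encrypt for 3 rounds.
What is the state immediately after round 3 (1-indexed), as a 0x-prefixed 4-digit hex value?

s_0 = plaintext = 0x27D9
s_1 = Round(s_0, k_0) = 0x7CF6
s_2 = Round(s_1, k_1) = 0x8AB9
s_3 = Round(s_2, k_2) = 0xB236

0xB236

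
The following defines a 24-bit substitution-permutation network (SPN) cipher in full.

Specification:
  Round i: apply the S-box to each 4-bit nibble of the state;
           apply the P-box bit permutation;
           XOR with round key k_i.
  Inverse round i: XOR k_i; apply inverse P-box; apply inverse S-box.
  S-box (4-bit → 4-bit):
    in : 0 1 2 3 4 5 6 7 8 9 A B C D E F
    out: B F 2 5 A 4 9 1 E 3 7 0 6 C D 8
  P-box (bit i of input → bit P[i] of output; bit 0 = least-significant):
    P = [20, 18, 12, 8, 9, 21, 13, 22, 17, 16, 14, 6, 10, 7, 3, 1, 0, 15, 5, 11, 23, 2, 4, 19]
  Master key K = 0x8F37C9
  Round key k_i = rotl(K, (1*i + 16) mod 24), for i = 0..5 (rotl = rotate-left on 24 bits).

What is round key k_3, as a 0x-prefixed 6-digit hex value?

0x4C79BE

K = 0x8F37C9
k_0 = rotl(K, (1*0+16) mod 24) = rotl(K, 16) = 0xC98F37
k_1 = rotl(K, (1*1+16) mod 24) = rotl(K, 17) = 0x931E6F
k_2 = rotl(K, (1*2+16) mod 24) = rotl(K, 18) = 0x263CDF
k_3 = rotl(K, (1*3+16) mod 24) = rotl(K, 19) = 0x4C79BE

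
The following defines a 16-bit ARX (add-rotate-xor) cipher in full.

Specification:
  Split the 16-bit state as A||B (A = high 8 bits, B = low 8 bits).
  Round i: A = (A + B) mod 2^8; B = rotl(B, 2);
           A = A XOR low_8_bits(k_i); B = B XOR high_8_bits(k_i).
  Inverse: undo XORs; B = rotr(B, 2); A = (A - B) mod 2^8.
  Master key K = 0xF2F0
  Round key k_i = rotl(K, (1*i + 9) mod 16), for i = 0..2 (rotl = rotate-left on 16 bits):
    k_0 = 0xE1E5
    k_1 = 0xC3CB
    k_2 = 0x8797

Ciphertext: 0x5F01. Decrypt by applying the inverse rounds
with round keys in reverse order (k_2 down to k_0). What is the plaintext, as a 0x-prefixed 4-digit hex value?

0x535E

s_0 = ciphertext = 0x5F01
s_1 = InvRound(s_0, k_2) = 0x27A1
s_2 = InvRound(s_1, k_1) = 0x5498
s_3 = InvRound(s_2, k_0) = 0x535E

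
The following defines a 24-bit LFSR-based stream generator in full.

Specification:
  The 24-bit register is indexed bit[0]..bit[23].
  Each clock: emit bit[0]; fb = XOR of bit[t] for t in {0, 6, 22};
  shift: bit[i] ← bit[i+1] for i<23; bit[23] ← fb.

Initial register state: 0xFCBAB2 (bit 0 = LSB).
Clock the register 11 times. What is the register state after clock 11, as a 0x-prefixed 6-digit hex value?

0xA8FF97

reg_0 = 0xFCBAB2
clock 1: out=0, reg = 0xFE5D59
clock 2: out=1, reg = 0xFF2EAC
clock 3: out=0, reg = 0xFF9756
clock 4: out=0, reg = 0x7FCBAB
clock 5: out=1, reg = 0x3FE5D5
clock 6: out=1, reg = 0x1FF2EA
clock 7: out=0, reg = 0x8FF975
clock 8: out=1, reg = 0x47FCBA
clock 9: out=0, reg = 0xA3FE5D
clock 10: out=1, reg = 0x51FF2E
clock 11: out=0, reg = 0xA8FF97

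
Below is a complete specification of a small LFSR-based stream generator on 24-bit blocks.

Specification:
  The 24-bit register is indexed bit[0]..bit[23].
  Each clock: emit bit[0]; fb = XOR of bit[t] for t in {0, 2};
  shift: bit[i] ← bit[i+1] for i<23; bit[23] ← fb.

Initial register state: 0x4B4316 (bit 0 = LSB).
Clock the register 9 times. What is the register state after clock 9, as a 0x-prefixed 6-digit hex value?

reg_0 = 0x4B4316
clock 1: out=0, reg = 0xA5A18B
clock 2: out=1, reg = 0xD2D0C5
clock 3: out=1, reg = 0x696862
clock 4: out=0, reg = 0x34B431
clock 5: out=1, reg = 0x9A5A18
clock 6: out=0, reg = 0x4D2D0C
clock 7: out=0, reg = 0xA69686
clock 8: out=0, reg = 0xD34B43
clock 9: out=1, reg = 0xE9A5A1

0xE9A5A1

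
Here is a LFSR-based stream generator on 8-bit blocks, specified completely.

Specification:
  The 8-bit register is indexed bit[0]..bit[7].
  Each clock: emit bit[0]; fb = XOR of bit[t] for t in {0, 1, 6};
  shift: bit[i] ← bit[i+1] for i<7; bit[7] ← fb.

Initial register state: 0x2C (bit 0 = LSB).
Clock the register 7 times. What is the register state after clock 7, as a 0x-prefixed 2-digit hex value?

0xE4

reg_0 = 0x2C
clock 1: out=0, reg = 0x16
clock 2: out=0, reg = 0x8B
clock 3: out=1, reg = 0x45
clock 4: out=1, reg = 0x22
clock 5: out=0, reg = 0x91
clock 6: out=1, reg = 0xC8
clock 7: out=0, reg = 0xE4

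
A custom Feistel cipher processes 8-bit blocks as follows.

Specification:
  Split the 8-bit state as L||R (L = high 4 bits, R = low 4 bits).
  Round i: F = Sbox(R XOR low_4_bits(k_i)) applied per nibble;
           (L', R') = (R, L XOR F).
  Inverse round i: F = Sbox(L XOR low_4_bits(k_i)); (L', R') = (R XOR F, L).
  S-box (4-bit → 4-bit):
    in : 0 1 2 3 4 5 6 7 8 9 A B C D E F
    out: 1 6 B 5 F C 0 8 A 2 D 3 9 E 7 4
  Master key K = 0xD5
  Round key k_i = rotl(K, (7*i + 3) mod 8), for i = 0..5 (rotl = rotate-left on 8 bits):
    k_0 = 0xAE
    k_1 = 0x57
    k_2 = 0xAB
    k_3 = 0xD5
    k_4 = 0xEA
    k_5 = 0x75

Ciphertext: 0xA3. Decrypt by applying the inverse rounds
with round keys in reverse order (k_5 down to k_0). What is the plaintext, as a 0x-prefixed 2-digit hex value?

s_0 = ciphertext = 0xA3
s_1 = InvRound(s_0, k_5) = 0x7A
s_2 = InvRound(s_1, k_4) = 0x47
s_3 = InvRound(s_2, k_3) = 0x14
s_4 = InvRound(s_3, k_2) = 0x91
s_5 = InvRound(s_4, k_1) = 0x69
s_6 = InvRound(s_5, k_0) = 0x36

0x36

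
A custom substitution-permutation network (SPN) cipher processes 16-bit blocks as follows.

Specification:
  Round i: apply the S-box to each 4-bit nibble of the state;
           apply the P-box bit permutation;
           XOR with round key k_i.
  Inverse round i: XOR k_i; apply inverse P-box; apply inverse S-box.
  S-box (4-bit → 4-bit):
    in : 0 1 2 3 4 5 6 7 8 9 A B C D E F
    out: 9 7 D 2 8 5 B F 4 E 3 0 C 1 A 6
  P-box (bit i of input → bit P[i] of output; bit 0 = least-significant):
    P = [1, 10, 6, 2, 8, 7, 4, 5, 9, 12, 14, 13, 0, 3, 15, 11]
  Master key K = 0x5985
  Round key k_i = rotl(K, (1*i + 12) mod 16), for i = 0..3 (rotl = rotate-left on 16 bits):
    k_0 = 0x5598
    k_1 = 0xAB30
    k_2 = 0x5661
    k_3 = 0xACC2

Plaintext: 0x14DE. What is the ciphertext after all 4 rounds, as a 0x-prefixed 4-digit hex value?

s_0 = plaintext = 0x14DE
s_1 = Round(s_0, k_0) = 0xF095
s_2 = Round(s_1, k_1) = 0x09CA
s_3 = Round(s_2, k_2) = 0x2A52
s_4 = Round(s_3, k_3) = 0x3795

0x3795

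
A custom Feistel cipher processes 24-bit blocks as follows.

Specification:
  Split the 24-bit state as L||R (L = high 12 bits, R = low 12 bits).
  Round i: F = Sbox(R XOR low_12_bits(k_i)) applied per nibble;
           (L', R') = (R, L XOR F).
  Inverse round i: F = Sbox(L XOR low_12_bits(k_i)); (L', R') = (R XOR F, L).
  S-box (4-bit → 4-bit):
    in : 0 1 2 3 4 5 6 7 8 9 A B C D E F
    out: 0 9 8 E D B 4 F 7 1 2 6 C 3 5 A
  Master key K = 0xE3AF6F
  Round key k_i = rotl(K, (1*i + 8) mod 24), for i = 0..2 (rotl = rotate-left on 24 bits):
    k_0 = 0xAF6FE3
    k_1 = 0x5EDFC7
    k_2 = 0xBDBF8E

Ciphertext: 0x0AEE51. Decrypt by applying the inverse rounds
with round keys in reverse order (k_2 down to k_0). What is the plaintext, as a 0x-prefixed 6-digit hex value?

s_0 = ciphertext = 0x0AEE51
s_1 = InvRound(s_0, k_2) = 0x4D10AE
s_2 = InvRound(s_1, k_1) = 0x63A4D1
s_3 = InvRound(s_2, k_0) = 0x5E063A

0x5E063A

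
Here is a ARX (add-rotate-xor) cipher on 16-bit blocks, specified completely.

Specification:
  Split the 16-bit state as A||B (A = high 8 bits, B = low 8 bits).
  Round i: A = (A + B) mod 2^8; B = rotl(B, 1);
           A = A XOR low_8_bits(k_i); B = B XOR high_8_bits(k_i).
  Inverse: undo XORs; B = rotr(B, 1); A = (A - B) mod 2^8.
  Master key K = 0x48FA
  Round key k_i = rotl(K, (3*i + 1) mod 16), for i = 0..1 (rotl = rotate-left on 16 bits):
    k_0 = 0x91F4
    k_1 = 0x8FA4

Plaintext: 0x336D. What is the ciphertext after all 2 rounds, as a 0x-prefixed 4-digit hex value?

s_0 = plaintext = 0x336D
s_1 = Round(s_0, k_0) = 0x544B
s_2 = Round(s_1, k_1) = 0x3B19

0x3B19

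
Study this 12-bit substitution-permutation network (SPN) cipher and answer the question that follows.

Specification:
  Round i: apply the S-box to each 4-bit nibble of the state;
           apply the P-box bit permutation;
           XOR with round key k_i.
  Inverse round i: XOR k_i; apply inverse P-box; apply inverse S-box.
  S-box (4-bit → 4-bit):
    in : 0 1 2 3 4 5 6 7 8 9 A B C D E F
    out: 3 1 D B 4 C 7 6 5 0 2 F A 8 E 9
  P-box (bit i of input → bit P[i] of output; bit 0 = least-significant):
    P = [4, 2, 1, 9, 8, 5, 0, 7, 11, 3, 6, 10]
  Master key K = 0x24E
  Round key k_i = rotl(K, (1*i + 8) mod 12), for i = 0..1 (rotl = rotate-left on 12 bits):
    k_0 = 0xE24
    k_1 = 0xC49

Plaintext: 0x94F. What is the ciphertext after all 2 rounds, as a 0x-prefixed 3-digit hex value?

s_0 = plaintext = 0x94F
s_1 = Round(s_0, k_0) = 0xC35
s_2 = Round(s_1, k_1) = 0xBE3

0xBE3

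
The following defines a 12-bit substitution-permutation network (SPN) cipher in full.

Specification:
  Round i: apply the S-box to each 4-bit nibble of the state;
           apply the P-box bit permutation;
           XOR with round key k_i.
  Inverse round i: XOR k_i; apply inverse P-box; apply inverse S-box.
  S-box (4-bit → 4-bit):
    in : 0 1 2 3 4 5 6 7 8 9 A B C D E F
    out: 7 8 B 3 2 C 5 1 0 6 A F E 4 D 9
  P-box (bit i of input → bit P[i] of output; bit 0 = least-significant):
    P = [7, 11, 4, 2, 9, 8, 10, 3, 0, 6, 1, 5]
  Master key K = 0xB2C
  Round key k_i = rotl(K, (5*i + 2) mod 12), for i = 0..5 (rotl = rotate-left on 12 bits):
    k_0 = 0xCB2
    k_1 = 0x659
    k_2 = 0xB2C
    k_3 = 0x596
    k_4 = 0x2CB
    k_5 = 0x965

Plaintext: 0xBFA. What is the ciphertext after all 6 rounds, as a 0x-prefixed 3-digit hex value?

s_0 = plaintext = 0xBFA
s_1 = Round(s_0, k_0) = 0x6DD
s_2 = Round(s_1, k_1) = 0x24A
s_3 = Round(s_2, k_2) = 0x249
s_4 = Round(s_3, k_3) = 0xCE7
s_5 = Round(s_4, k_4) = 0x421
s_6 = Round(s_5, k_5) = 0xA29

0xA29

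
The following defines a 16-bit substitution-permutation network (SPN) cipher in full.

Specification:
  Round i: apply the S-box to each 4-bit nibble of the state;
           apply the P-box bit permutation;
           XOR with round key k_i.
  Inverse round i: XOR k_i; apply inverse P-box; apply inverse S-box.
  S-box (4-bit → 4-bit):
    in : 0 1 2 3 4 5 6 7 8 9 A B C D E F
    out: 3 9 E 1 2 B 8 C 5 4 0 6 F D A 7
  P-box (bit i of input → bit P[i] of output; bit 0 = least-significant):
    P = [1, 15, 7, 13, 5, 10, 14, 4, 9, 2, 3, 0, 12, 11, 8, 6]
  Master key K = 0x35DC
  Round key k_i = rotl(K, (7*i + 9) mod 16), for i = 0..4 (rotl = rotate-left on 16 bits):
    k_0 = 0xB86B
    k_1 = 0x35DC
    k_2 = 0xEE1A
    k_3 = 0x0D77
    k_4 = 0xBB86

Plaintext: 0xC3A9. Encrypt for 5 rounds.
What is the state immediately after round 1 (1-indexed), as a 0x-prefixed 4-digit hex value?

s_0 = plaintext = 0xC3A9
s_1 = Round(s_0, k_0) = 0xA3AB
s_2 = Round(s_1, k_1) = 0xB75C
s_3 = Round(s_2, k_2) = 0x43A1
s_4 = Round(s_3, k_3) = 0x2775
s_5 = Round(s_4, k_4) = 0x52DD

0xA3AB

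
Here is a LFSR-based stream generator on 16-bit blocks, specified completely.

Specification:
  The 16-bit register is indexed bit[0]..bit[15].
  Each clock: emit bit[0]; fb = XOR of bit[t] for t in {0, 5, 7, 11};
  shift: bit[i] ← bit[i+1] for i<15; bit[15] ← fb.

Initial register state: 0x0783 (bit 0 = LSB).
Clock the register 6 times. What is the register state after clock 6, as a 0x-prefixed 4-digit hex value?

0xC01E

reg_0 = 0x0783
clock 1: out=1, reg = 0x03C1
clock 2: out=1, reg = 0x01E0
clock 3: out=0, reg = 0x00F0
clock 4: out=0, reg = 0x0078
clock 5: out=0, reg = 0x803C
clock 6: out=0, reg = 0xC01E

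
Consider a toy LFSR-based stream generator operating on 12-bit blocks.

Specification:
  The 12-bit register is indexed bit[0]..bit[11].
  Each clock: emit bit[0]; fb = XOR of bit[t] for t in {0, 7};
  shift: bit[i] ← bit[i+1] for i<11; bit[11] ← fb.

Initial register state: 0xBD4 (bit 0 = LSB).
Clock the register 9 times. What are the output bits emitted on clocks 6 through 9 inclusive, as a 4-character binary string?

0111

reg_0 = 0xBD4
clock 1: out=0, reg = 0xDEA
clock 2: out=0, reg = 0xEF5
clock 3: out=1, reg = 0x77A
clock 4: out=0, reg = 0x3BD
clock 5: out=1, reg = 0x1DE
clock 6: out=0, reg = 0x8EF
clock 7: out=1, reg = 0x477
clock 8: out=1, reg = 0xA3B
clock 9: out=1, reg = 0xD1D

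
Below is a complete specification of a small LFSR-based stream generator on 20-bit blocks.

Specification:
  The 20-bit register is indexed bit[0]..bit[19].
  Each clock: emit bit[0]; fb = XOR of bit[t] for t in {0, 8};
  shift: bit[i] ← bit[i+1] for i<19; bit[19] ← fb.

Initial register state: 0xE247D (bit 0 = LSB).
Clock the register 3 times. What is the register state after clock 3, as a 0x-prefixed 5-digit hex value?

reg_0 = 0xE247D
clock 1: out=1, reg = 0xF123E
clock 2: out=0, reg = 0x7891F
clock 3: out=1, reg = 0x3C48F

0x3C48F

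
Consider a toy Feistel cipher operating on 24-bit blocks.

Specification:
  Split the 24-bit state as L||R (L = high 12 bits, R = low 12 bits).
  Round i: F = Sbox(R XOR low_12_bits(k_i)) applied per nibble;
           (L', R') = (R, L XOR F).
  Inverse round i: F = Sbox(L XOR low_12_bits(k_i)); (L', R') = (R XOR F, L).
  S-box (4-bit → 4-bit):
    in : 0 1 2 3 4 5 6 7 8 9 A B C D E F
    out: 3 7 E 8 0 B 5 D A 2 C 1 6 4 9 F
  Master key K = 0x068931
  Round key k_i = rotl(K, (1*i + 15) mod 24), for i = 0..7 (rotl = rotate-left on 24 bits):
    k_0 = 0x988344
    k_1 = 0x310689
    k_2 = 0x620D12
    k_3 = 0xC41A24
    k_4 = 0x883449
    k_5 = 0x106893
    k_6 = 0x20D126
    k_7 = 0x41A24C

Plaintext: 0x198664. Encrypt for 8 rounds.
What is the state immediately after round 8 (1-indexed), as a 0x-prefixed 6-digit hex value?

s_0 = plaintext = 0x198664
s_1 = Round(s_0, k_0) = 0x664A7B
s_2 = Round(s_1, k_1) = 0xA7B09A
s_3 = Round(s_2, k_2) = 0x09AED1
s_4 = Round(s_3, k_3) = 0xED1061
s_5 = Round(s_4, k_4) = 0x061E3B
s_6 = Round(s_5, k_5) = 0xE3B5AB
s_7 = Round(s_6, k_6) = 0x5ABE9F
s_8 = Round(s_7, k_7) = 0xE9F3E3

0xE9F3E3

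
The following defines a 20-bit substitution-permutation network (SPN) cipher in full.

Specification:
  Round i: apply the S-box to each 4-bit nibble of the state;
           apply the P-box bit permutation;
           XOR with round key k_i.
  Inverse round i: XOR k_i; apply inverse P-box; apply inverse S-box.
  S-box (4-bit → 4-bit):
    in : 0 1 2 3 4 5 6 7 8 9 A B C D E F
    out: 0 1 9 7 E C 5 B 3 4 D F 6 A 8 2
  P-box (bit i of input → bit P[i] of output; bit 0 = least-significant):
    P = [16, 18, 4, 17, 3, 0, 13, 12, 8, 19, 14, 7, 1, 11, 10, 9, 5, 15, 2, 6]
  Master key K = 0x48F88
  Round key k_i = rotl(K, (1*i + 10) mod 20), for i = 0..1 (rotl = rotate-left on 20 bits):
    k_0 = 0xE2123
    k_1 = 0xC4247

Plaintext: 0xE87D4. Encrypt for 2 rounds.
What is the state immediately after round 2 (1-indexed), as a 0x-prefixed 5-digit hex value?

s_0 = plaintext = 0xE87D4
s_1 = Round(s_0, k_0) = 0x038F0
s_2 = Round(s_1, k_1) = 0x44F44

0x44F44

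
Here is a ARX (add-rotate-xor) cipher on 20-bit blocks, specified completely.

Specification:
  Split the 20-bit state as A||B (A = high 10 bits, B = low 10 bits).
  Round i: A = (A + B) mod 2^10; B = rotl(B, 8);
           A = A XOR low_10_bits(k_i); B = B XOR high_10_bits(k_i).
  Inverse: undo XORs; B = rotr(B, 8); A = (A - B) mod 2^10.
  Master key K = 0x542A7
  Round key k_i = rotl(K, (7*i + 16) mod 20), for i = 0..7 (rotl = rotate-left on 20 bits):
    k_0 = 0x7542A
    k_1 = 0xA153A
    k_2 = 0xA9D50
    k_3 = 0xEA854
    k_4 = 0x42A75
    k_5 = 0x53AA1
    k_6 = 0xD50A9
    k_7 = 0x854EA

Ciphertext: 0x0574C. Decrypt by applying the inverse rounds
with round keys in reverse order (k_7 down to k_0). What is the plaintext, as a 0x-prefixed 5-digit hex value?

s_0 = ciphertext = 0x0574C
s_1 = InvRound(s_0, k_7) = 0xE6965
s_2 = InvRound(s_1, k_6) = 0x9B4C6
s_3 = InvRound(s_2, k_5) = 0xAAE21
s_4 = InvRound(s_3, k_4) = 0x0BCAF
s_5 = InvRound(s_4, k_3) = 0x19017
s_6 = InvRound(s_5, k_2) = 0x9CAC2
s_7 = InvRound(s_6, k_1) = 0x8B11C
s_8 = InvRound(s_7, k_0) = 0xB8B24

0xB8B24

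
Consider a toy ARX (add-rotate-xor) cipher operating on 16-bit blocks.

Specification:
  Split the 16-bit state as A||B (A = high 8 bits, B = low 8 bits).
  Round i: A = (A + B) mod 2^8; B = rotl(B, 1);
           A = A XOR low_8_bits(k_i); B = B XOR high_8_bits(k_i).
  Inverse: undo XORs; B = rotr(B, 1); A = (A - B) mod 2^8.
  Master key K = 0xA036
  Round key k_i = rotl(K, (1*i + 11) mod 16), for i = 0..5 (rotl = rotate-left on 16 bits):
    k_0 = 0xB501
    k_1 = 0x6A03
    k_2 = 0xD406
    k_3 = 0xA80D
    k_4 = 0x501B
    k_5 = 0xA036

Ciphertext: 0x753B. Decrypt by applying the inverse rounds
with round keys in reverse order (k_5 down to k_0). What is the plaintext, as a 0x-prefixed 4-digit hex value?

s_0 = ciphertext = 0x753B
s_1 = InvRound(s_0, k_5) = 0x76CD
s_2 = InvRound(s_1, k_4) = 0x9FCE
s_3 = InvRound(s_2, k_3) = 0x5F33
s_4 = InvRound(s_3, k_2) = 0x66F3
s_5 = InvRound(s_4, k_1) = 0x99CC
s_6 = InvRound(s_5, k_0) = 0xDCBC

0xDCBC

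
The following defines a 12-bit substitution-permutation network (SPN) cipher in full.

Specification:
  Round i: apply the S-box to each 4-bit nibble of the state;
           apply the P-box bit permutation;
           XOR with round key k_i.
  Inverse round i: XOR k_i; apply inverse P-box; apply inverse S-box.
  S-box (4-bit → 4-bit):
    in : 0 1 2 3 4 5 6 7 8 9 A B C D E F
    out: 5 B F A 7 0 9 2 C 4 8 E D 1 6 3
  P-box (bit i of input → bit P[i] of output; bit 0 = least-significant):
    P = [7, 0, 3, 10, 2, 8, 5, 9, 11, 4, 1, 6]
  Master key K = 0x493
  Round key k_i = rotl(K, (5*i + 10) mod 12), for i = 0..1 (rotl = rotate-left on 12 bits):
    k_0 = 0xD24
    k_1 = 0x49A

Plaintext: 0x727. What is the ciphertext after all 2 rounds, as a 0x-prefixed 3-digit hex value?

0x30D

s_0 = plaintext = 0x727
s_1 = Round(s_0, k_0) = 0xE11
s_2 = Round(s_1, k_1) = 0x30D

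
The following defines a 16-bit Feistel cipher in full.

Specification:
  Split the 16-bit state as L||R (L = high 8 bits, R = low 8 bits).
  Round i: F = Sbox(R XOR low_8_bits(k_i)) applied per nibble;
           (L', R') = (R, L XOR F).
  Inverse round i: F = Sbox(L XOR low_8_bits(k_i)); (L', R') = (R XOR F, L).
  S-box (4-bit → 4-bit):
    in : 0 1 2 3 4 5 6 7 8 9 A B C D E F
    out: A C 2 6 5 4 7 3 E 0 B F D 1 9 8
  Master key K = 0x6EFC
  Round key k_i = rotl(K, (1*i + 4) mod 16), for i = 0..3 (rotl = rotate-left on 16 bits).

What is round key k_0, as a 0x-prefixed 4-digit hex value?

0xEFC6

K = 0x6EFC
k_0 = rotl(K, (1*0+4) mod 16) = rotl(K, 4) = 0xEFC6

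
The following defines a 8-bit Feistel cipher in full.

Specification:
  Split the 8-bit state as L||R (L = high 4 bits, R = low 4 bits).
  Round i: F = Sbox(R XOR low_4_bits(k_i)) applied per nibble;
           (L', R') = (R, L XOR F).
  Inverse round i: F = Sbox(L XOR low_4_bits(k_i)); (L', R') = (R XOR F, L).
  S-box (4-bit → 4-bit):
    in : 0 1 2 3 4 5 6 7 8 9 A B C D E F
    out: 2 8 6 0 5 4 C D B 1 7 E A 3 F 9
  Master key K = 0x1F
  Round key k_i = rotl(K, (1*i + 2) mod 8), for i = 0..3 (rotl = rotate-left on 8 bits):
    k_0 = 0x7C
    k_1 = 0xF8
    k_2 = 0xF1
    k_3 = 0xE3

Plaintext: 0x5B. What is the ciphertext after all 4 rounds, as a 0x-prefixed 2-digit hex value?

0x3B

s_0 = plaintext = 0x5B
s_1 = Round(s_0, k_0) = 0xB8
s_2 = Round(s_1, k_1) = 0x89
s_3 = Round(s_2, k_2) = 0x93
s_4 = Round(s_3, k_3) = 0x3B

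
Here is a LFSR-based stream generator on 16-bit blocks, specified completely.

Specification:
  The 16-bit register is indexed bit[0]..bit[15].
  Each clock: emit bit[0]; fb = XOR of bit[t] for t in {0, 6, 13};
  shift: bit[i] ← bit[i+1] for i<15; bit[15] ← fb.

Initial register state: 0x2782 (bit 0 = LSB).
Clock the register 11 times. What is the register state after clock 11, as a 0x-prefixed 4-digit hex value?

0xD6A4

reg_0 = 0x2782
clock 1: out=0, reg = 0x93C1
clock 2: out=1, reg = 0x49E0
clock 3: out=0, reg = 0xA4F0
clock 4: out=0, reg = 0x5278
clock 5: out=0, reg = 0xA93C
clock 6: out=0, reg = 0xD49E
clock 7: out=0, reg = 0x6A4F
clock 8: out=1, reg = 0xB527
clock 9: out=1, reg = 0x5A93
clock 10: out=1, reg = 0xAD49
clock 11: out=1, reg = 0xD6A4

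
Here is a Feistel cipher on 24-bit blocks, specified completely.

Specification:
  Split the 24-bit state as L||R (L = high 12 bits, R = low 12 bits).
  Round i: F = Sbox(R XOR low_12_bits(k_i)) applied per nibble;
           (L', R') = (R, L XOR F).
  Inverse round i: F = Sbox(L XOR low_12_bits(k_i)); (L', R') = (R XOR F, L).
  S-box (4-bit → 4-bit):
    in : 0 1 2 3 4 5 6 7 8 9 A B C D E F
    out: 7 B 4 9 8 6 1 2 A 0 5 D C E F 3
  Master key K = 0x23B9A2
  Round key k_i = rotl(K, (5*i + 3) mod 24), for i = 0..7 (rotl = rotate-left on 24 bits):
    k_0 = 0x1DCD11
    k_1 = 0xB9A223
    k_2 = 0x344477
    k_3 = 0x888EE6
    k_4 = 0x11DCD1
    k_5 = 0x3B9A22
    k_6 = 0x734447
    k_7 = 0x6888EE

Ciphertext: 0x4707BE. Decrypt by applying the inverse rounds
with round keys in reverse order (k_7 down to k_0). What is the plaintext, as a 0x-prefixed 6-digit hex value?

s_0 = ciphertext = 0x4707BE
s_1 = InvRound(s_0, k_7) = 0xBB1470
s_2 = InvRound(s_1, k_6) = 0x741BB1
s_3 = InvRound(s_2, k_5) = 0x5A8741
s_4 = InvRound(s_3, k_4) = 0x7615A8
s_5 = InvRound(s_4, k_3) = 0x50A761
s_6 = InvRound(s_5, k_2) = 0xC4F50A
s_7 = InvRound(s_6, k_1) = 0xA16C4F
s_8 = InvRound(s_7, k_0) = 0xE3DA16

0xE3DA16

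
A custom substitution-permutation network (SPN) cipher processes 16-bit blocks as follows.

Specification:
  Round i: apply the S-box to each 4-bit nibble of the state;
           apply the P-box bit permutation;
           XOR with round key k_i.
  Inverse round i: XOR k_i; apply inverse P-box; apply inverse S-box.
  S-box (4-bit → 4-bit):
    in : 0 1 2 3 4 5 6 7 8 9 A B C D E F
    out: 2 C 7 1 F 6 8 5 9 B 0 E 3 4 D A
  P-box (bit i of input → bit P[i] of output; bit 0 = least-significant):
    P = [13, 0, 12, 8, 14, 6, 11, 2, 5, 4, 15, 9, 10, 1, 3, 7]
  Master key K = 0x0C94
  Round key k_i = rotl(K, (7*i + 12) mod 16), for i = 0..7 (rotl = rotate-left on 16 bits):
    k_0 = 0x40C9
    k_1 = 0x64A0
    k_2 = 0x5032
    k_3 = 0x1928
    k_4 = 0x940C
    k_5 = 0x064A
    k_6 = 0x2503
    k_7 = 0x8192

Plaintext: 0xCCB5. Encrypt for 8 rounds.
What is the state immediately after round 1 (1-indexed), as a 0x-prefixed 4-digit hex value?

0x5CBE

s_0 = plaintext = 0xCCB5
s_1 = Round(s_0, k_0) = 0x5CBE
s_2 = Round(s_1, k_1) = 0x5DDE
s_3 = Round(s_2, k_2) = 0xE938
s_4 = Round(s_3, k_3) = 0x7E90
s_5 = Round(s_4, k_4) = 0x5261
s_6 = Round(s_5, k_5) = 0x9774
s_7 = Round(s_6, k_6) = 0xD8A0
s_8 = Round(s_7, k_7) = 0x83BB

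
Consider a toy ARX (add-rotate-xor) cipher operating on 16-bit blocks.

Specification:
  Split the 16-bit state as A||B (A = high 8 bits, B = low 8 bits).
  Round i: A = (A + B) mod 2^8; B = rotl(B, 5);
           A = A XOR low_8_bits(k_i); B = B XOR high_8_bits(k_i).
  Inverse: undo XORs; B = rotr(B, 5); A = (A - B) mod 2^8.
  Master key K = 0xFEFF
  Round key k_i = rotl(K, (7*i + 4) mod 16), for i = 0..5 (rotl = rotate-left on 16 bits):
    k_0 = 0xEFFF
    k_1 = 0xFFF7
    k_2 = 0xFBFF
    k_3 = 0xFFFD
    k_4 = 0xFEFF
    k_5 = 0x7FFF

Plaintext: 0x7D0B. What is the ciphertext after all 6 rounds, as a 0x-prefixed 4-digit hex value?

s_0 = plaintext = 0x7D0B
s_1 = Round(s_0, k_0) = 0x778E
s_2 = Round(s_1, k_1) = 0xF22E
s_3 = Round(s_2, k_2) = 0xDF3E
s_4 = Round(s_3, k_3) = 0xE038
s_5 = Round(s_4, k_4) = 0xE7F9
s_6 = Round(s_5, k_5) = 0x1F40

0x1F40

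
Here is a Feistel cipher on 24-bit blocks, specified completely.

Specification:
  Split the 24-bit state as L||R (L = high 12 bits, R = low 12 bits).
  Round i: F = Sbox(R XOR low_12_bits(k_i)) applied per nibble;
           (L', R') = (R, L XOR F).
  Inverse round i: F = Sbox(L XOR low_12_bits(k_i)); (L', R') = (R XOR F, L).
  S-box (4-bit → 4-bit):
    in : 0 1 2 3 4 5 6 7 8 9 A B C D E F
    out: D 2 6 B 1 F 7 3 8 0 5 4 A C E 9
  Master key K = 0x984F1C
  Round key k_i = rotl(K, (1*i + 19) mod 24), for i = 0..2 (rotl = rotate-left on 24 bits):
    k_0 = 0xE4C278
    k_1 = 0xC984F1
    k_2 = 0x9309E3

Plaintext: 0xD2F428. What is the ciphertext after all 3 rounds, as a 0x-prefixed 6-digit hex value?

0xA4318F

s_0 = plaintext = 0xD2F428
s_1 = Round(s_0, k_0) = 0x428AD2
s_2 = Round(s_1, k_1) = 0xAD2A43
s_3 = Round(s_2, k_2) = 0xA4318F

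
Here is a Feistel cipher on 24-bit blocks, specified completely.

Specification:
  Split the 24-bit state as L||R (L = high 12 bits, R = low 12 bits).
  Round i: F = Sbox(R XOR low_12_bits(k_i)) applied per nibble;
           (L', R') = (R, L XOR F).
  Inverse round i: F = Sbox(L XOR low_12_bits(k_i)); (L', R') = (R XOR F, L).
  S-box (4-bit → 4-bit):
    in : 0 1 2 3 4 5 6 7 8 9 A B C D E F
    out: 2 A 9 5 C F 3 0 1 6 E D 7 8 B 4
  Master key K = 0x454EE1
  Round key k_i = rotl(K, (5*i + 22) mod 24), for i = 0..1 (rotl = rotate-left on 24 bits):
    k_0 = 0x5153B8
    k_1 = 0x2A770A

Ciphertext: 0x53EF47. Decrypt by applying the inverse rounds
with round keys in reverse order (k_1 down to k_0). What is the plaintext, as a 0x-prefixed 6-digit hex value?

0xADB61B

s_0 = ciphertext = 0x53EF47
s_1 = InvRound(s_0, k_1) = 0x61B53E
s_2 = InvRound(s_1, k_0) = 0xADB61B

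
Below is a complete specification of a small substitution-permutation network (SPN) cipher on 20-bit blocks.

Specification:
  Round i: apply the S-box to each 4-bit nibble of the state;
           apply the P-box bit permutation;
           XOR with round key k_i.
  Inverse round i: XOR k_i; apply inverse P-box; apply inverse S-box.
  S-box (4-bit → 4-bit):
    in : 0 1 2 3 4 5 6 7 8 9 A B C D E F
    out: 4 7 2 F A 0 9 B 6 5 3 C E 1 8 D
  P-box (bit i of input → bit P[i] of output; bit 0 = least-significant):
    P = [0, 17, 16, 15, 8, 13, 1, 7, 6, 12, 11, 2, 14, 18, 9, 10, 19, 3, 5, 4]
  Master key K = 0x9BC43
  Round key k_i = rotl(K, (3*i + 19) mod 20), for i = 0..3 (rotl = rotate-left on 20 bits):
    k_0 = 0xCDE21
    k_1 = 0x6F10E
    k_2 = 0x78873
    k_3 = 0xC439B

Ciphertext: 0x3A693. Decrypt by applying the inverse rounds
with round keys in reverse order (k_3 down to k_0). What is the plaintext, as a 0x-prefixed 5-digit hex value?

s_0 = ciphertext = 0x3A693
s_1 = InvRound(s_0, k_3) = 0xA75AC
s_2 = InvRound(s_1, k_2) = 0x7733F
s_3 = InvRound(s_2, k_1) = 0xB055F
s_4 = InvRound(s_3, k_0) = 0xC139C

0xC139C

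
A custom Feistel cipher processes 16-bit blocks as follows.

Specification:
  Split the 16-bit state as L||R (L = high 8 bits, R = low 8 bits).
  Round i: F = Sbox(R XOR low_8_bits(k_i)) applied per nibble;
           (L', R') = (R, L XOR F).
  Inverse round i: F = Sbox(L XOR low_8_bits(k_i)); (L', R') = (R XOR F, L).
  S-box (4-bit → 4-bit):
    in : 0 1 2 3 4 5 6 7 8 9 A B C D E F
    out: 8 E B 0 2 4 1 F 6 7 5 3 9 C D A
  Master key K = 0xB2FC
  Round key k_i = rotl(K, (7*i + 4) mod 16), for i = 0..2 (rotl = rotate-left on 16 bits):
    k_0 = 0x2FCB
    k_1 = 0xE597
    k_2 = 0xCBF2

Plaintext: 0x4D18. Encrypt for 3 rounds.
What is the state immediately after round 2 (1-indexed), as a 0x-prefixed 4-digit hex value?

0x8DFD

s_0 = plaintext = 0x4D18
s_1 = Round(s_0, k_0) = 0x188D
s_2 = Round(s_1, k_1) = 0x8DFD
s_3 = Round(s_2, k_2) = 0xFD07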